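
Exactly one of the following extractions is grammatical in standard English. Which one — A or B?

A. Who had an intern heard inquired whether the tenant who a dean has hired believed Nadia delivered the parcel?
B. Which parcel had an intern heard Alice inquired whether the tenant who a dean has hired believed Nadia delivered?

In B, the wh-phrase is extracted from inside a wh-island (introduced by "whether"), which blocks movement.
In A, the extraction path crosses only that-complement boundaries, which are transparent.
So A is grammatical.

A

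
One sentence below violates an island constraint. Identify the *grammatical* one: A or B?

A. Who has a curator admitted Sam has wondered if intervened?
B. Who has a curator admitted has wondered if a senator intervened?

B

In A, the wh-phrase is extracted from inside a wh-island (introduced by "if"), which blocks movement.
In B, the extraction path crosses only that-complement boundaries, which are transparent.
So B is grammatical.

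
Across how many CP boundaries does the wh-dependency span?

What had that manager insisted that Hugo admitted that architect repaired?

"what" is extracted from the object of "repaired".
Boundaries crossed, outermost first: [that], [Ø] — 2 in total.

2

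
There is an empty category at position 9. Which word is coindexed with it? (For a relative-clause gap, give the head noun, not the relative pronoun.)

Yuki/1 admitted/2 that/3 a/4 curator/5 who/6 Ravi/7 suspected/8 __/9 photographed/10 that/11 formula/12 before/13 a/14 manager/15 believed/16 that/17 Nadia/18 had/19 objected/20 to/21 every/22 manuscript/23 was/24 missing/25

The gap at 9 is the subject of "photographed", inside a relative clause.
The relative pronoun is "who" (word 6); it is bound by the head noun immediately before it.
Its filler is the head noun "curator", at word 5.

5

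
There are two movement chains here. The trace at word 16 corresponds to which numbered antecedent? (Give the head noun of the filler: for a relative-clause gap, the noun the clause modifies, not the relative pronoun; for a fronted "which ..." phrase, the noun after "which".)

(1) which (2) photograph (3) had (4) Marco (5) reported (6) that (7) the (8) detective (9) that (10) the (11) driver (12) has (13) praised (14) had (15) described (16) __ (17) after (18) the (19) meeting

The marked gap is the direct object of "described".
Its filler is the fronted wh-phrase "which photograph", at word 2.
(The other dependency links word 8 to a gap after word 13.)

2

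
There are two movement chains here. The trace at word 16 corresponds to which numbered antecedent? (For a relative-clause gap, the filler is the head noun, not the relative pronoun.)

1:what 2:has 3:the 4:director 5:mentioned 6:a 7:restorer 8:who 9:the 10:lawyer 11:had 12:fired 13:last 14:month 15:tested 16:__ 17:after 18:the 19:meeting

The marked gap is the direct object of "tested".
Its filler is the fronted wh-phrase "what", at word 1.
(The other dependency links word 7 to a gap after word 12.)

1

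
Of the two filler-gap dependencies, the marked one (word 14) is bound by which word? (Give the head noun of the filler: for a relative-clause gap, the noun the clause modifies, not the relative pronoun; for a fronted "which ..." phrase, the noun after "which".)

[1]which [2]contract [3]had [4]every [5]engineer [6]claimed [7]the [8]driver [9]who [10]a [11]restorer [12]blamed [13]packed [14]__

2

The marked gap is the direct object of "packed".
Its filler is the fronted wh-phrase "which contract", at word 2.
(The other dependency links word 8 to a gap after word 12.)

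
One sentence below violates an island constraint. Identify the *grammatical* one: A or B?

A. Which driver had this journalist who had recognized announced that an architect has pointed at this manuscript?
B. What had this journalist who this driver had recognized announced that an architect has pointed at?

B

In A, the wh-phrase is extracted from inside a complex-NP island (relative clause) (introduced by "who"), which blocks movement.
In B, the extraction path crosses only that-complement boundaries, which are transparent.
So B is grammatical.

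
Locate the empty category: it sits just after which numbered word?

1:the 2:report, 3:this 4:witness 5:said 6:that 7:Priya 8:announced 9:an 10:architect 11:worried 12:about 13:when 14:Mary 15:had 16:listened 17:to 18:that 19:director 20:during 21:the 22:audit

The displaced element is "the report" (word 2).
It is linked across 2 clause boundaries (that → Ø).
It functions as the object of the preposition "about" of "worried", so the gap sits immediately after word 12 ("about").
Base order: This witness said that Priya announced an architect worried about the report when Mary had listened to that director during the audit.

12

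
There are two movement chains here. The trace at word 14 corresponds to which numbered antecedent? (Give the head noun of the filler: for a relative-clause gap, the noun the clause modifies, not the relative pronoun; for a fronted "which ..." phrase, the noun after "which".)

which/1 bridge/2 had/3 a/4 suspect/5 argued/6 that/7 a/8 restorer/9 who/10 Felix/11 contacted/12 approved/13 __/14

The marked gap is the direct object of "approved".
Its filler is the fronted wh-phrase "which bridge", at word 2.
(The other dependency links word 9 to a gap after word 12.)

2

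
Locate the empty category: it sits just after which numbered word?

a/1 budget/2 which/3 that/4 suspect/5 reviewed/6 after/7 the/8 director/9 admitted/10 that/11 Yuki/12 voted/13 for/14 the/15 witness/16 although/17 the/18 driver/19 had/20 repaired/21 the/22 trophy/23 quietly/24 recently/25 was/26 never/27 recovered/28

6

The displaced element is "a budget" (word 2).
It functions as the direct object of "reviewed", so the gap sits immediately after word 6 ("reviewed").
Base order: That suspect reviewed a budget after the director admitted that Yuki voted for the witness although the driver had repaired the trophy quietly recently.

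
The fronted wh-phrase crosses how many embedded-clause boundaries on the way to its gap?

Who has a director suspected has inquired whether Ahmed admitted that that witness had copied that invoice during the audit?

"who" is extracted from the subject of "inquired".
Boundaries crossed, outermost first: [Ø] — 1 in total.

1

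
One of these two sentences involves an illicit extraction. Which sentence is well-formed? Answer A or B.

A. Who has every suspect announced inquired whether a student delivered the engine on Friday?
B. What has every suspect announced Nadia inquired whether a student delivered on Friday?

A

In B, the wh-phrase is extracted from inside a wh-island (introduced by "whether"), which blocks movement.
In A, the extraction path crosses only that-complement boundaries, which are transparent.
So A is grammatical.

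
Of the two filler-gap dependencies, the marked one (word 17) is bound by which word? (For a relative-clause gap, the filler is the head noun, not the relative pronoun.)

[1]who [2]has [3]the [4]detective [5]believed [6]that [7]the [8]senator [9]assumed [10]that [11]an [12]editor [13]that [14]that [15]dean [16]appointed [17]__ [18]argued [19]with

The marked gap is inside the relative clause, the direct object of "appointed".
Its filler is the head noun "editor" (via "that"), at word 12.
(The other dependency links word 1 to a gap after word 19.)

12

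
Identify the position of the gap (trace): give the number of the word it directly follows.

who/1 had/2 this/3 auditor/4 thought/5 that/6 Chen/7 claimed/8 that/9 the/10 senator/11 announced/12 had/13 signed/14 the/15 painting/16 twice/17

12

The displaced element is "who" (word 1).
It is linked across 3 clause boundaries (that → that → Ø).
It functions as the subject of "signed", so the gap sits immediately after word 12 ("announced").
Base order: This auditor had thought that Chen claimed that the senator announced who had signed the painting twice.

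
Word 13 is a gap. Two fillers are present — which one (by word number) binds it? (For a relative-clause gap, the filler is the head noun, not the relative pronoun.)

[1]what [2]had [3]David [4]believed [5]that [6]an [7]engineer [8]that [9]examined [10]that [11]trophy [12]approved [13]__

1

The marked gap is the direct object of "approved".
Its filler is the fronted wh-phrase "what", at word 1.
(The other dependency links word 7 to a gap after word 8.)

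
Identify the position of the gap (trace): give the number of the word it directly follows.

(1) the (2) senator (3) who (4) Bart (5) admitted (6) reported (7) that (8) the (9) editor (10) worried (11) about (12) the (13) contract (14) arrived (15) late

5

The displaced element is "the senator" (word 2).
It is linked across 1 clause boundary (Ø).
It functions as the subject of "reported", so the gap sits immediately after word 5 ("admitted").
Base order: Bart admitted the senator reported that the editor worried about the contract.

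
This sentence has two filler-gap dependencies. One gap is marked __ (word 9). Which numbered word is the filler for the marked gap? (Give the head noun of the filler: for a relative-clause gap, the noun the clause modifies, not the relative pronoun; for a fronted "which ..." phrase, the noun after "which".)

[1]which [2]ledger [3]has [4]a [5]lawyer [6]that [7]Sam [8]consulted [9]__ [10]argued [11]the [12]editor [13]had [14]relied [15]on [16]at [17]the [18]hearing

5

The marked gap is inside the relative clause, the direct object of "consulted".
Its filler is the head noun "lawyer" (via "that"), at word 5.
(The other dependency links word 2 to a gap after word 15.)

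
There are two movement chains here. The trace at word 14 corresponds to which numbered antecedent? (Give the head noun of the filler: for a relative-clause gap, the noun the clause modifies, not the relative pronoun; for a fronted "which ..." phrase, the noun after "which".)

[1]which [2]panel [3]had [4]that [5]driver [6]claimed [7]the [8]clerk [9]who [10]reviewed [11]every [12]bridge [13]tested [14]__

2

The marked gap is the direct object of "tested".
Its filler is the fronted wh-phrase "which panel", at word 2.
(The other dependency links word 8 to a gap after word 9.)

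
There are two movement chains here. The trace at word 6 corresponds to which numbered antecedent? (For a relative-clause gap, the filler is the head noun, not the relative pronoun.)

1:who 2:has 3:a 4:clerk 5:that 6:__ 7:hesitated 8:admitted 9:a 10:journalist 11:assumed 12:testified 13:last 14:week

The marked gap is inside the relative clause, the subject of "hesitated".
Its filler is the head noun "clerk" (via "that"), at word 4.
(The other dependency links word 1 to a gap after word 11.)

4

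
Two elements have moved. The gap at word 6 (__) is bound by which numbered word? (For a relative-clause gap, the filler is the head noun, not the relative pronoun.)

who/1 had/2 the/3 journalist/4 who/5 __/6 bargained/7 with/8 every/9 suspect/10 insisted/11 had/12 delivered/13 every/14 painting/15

The marked gap is inside the relative clause, the subject of "bargained".
Its filler is the head noun "journalist" (via "who"), at word 4.
(The other dependency links word 1 to a gap after word 11.)

4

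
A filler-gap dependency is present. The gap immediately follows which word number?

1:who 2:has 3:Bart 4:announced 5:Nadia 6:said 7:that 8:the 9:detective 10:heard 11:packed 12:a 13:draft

10

The displaced element is "who" (word 1).
It is linked across 3 clause boundaries (Ø → that → Ø).
It functions as the subject of "packed", so the gap sits immediately after word 10 ("heard").
Base order: Bart has announced Nadia said that the detective heard who packed a draft.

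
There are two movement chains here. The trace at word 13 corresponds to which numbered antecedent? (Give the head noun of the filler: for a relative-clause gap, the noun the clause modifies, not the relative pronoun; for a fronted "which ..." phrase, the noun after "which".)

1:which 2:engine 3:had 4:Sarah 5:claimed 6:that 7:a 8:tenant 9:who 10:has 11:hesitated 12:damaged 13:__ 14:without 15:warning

The marked gap is the direct object of "damaged".
Its filler is the fronted wh-phrase "which engine", at word 2.
(The other dependency links word 8 to a gap after word 9.)

2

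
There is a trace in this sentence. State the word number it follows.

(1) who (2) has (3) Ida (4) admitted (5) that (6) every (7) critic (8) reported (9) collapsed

8

The displaced element is "who" (word 1).
It is linked across 2 clause boundaries (that → Ø).
It functions as the subject of "collapsed", so the gap sits immediately after word 8 ("reported").
Base order: Ida has admitted that every critic reported who collapsed.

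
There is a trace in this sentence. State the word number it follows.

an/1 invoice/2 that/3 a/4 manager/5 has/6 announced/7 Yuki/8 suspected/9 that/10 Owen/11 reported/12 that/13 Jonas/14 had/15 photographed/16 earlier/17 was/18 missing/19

16

The displaced element is "an invoice" (word 2).
It is linked across 3 clause boundaries (Ø → that → that).
It functions as the direct object of "photographed", so the gap sits immediately after word 16 ("photographed").
Base order: A manager has announced Yuki suspected that Owen reported that Jonas had photographed an invoice earlier.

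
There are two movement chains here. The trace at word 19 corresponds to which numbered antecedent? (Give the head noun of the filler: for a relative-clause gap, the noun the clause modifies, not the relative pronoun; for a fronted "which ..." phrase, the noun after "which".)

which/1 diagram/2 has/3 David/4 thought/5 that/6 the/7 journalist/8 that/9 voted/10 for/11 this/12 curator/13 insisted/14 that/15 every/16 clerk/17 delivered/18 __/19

2

The marked gap is the direct object of "delivered".
Its filler is the fronted wh-phrase "which diagram", at word 2.
(The other dependency links word 8 to a gap after word 9.)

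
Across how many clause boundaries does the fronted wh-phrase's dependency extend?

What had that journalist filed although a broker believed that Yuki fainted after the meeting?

0

"what" originates inside the matrix clause — no clause boundary is crossed.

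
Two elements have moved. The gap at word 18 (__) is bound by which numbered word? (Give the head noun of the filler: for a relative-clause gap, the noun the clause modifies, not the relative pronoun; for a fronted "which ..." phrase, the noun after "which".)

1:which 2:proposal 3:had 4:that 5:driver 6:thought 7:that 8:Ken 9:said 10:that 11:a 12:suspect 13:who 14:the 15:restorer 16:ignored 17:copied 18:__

2

The marked gap is the direct object of "copied".
Its filler is the fronted wh-phrase "which proposal", at word 2.
(The other dependency links word 12 to a gap after word 16.)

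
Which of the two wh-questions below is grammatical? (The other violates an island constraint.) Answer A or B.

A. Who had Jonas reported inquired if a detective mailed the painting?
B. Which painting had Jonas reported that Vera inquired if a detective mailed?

In B, the wh-phrase is extracted from inside a wh-island (introduced by "if"), which blocks movement.
In A, the extraction path crosses only that-complement boundaries, which are transparent.
So A is grammatical.

A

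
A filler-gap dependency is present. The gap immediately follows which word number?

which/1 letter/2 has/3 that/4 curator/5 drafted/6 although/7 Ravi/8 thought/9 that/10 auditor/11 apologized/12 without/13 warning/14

6

The displaced element is "which letter" (word 2).
It functions as the direct object of "drafted", so the gap sits immediately after word 6 ("drafted").
Base order: That curator has drafted which letter although Ravi thought that auditor apologized without warning.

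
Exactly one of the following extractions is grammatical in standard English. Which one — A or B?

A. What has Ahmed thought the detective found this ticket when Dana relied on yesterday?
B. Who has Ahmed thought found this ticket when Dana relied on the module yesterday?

B

In A, the wh-phrase is extracted from inside an adjunct island (introduced by "when"), which blocks movement.
In B, the extraction path crosses only that-complement boundaries, which are transparent.
So B is grammatical.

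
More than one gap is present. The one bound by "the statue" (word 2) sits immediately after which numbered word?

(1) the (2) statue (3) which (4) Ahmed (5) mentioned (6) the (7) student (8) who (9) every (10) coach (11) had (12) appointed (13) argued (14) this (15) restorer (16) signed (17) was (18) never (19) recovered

The displaced element is "the statue" (word 2).
It is linked across 2 clause boundaries (Ø → Ø).
It functions as the direct object of "signed", so the gap sits immediately after word 16 ("signed").
Base order: Ahmed mentioned the student who every coach had appointed argued this restorer signed the statue.

16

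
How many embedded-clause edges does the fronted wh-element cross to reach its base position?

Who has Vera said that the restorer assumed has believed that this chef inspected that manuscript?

"who" is extracted from the subject of "believed".
Boundaries crossed, outermost first: [that], [Ø] — 2 in total.

2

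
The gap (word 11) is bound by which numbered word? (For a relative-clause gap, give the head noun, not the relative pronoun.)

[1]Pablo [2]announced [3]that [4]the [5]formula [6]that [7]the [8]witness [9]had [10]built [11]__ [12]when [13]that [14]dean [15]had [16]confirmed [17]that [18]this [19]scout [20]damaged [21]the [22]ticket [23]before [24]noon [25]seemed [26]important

5

The gap at 11 is the object of "built", inside a relative clause.
The relative pronoun is "that" (word 6); it is bound by the head noun immediately before it.
Its filler is the head noun "formula", at word 5.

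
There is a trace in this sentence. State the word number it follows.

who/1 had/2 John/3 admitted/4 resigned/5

4

The displaced element is "who" (word 1).
It is linked across 1 clause boundary (Ø).
It functions as the subject of "resigned", so the gap sits immediately after word 4 ("admitted").
Base order: John had admitted that who resigned.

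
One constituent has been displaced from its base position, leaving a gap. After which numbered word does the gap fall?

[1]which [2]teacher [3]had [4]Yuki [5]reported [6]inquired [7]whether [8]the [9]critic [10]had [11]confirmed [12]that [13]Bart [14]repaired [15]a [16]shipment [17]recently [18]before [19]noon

5

The displaced element is "which teacher" (word 2).
It is linked across 1 clause boundary (Ø).
It functions as the subject of "inquired", so the gap sits immediately after word 5 ("reported").
Base order: Yuki had reported which teacher inquired whether the critic had confirmed that Bart repaired a shipment recently before noon.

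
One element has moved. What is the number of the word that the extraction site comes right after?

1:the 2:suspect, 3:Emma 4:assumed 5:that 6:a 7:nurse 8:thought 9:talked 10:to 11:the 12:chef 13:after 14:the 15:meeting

The displaced element is "the suspect" (word 2).
It is linked across 2 clause boundaries (that → Ø).
It functions as the subject of "talked", so the gap sits immediately after word 8 ("thought").
Base order: Emma assumed that a nurse thought that the suspect talked to the chef after the meeting.

8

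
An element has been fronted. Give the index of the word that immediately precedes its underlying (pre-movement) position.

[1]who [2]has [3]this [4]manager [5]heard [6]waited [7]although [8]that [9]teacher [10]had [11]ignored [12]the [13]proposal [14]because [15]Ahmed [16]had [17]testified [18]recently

5

The displaced element is "who" (word 1).
It is linked across 1 clause boundary (Ø).
It functions as the subject of "waited", so the gap sits immediately after word 5 ("heard").
Base order: This manager has heard that who waited although that teacher had ignored the proposal because Ahmed had testified recently.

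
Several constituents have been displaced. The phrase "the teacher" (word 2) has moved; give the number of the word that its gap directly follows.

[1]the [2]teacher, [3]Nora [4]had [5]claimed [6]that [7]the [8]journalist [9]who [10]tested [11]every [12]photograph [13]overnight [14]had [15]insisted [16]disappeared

The displaced element is "the teacher" (word 2).
It is linked across 2 clause boundaries (that → Ø).
It functions as the subject of "disappeared", so the gap sits immediately after word 15 ("insisted").
Base order: Nora had claimed that the journalist who tested every photograph overnight had insisted that the teacher disappeared.

15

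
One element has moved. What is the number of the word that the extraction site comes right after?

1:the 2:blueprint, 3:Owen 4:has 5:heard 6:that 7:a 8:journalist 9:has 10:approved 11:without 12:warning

10

The displaced element is "the blueprint" (word 2).
It is linked across 1 clause boundary (that).
It functions as the direct object of "approved", so the gap sits immediately after word 10 ("approved").
Base order: Owen has heard that a journalist has approved the blueprint without warning.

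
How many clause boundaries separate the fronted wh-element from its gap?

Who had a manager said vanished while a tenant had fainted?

1

"who" is extracted from the subject of "vanished".
Boundaries crossed, outermost first: [Ø] — 1 in total.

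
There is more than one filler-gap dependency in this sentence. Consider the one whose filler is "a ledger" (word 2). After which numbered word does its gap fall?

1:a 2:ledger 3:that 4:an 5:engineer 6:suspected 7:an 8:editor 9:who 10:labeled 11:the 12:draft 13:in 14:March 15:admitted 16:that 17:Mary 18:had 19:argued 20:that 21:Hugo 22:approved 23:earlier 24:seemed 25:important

The displaced element is "a ledger" (word 2).
It is linked across 3 clause boundaries (Ø → that → that).
It functions as the direct object of "approved", so the gap sits immediately after word 22 ("approved").
Base order: An engineer suspected an editor who labeled the draft in March admitted that Mary had argued that Hugo approved a ledger earlier.

22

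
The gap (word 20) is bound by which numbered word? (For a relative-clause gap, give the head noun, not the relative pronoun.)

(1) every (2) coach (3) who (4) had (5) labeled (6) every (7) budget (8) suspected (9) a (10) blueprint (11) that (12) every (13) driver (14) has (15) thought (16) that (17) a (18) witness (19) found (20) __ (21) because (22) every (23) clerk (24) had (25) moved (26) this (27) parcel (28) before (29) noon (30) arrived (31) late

The gap at 20 is the object of "found", inside a relative clause.
The relative pronoun is "that" (word 11); it is bound by the head noun immediately before it.
Its filler is the head noun "blueprint", at word 10.

10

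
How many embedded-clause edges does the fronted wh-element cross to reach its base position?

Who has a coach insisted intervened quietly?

"who" is extracted from the subject of "intervened".
Boundaries crossed, outermost first: [Ø] — 1 in total.

1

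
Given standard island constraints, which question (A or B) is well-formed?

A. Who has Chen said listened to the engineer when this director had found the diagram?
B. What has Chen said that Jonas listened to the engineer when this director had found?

A

In B, the wh-phrase is extracted from inside an adjunct island (introduced by "when"), which blocks movement.
In A, the extraction path crosses only that-complement boundaries, which are transparent.
So A is grammatical.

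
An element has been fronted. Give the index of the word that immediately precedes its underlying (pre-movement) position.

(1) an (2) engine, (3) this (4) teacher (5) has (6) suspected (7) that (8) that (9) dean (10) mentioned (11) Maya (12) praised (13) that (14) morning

The displaced element is "an engine" (word 2).
It is linked across 2 clause boundaries (that → Ø).
It functions as the direct object of "praised", so the gap sits immediately after word 12 ("praised").
Base order: This teacher has suspected that that dean mentioned Maya praised an engine that morning.

12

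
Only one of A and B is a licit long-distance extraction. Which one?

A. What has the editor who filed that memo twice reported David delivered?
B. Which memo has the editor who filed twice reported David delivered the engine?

A

In B, the wh-phrase is extracted from inside a complex-NP island (relative clause) (introduced by "who"), which blocks movement.
In A, the extraction path crosses only that-complement boundaries, which are transparent.
So A is grammatical.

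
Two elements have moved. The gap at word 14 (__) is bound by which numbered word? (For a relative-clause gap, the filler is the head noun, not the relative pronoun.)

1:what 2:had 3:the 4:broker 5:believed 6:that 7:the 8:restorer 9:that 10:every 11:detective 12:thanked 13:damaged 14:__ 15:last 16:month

The marked gap is the direct object of "damaged".
Its filler is the fronted wh-phrase "what", at word 1.
(The other dependency links word 8 to a gap after word 12.)

1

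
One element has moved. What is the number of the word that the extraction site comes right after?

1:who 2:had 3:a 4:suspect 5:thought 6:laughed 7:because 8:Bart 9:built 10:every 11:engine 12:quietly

5

The displaced element is "who" (word 1).
It is linked across 1 clause boundary (Ø).
It functions as the subject of "laughed", so the gap sits immediately after word 5 ("thought").
Base order: A suspect had thought that who laughed because Bart built every engine quietly.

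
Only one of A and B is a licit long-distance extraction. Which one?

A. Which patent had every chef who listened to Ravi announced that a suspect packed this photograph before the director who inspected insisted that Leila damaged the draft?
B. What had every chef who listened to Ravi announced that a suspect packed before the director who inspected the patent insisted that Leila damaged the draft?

In A, the wh-phrase is extracted from inside an adjunct island (introduced by "before"), which blocks movement.
In B, the extraction path crosses only that-complement boundaries, which are transparent.
So B is grammatical.

B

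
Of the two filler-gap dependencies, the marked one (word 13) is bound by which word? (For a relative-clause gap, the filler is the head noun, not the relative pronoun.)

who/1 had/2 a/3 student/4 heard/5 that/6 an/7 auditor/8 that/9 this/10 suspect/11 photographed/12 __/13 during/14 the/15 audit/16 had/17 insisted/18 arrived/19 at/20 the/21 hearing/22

The marked gap is inside the relative clause, the direct object of "photographed".
Its filler is the head noun "auditor" (via "that"), at word 8.
(The other dependency links word 1 to a gap after word 18.)

8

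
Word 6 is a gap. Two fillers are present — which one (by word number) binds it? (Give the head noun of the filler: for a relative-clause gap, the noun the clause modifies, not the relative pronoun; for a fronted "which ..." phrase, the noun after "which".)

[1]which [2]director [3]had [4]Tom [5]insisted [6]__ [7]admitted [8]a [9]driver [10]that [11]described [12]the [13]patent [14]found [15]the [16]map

The marked gap is the subject of "admitted".
Its filler is the fronted wh-phrase "which director", at word 2.
(The other dependency links word 9 to a gap after word 10.)

2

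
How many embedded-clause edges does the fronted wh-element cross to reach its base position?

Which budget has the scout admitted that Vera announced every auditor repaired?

"which budget" is extracted from the object of "repaired".
Boundaries crossed, outermost first: [that], [Ø] — 2 in total.

2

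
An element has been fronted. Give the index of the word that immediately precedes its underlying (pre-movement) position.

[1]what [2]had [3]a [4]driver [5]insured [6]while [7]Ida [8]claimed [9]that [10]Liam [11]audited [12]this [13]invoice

The displaced element is "what" (word 1).
It functions as the direct object of "insured", so the gap sits immediately after word 5 ("insured").
Base order: A driver had insured what while Ida claimed that Liam audited this invoice.

5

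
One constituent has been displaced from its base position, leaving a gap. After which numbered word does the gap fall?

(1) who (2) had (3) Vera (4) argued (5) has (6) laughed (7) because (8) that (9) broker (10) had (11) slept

4

The displaced element is "who" (word 1).
It is linked across 1 clause boundary (Ø).
It functions as the subject of "laughed", so the gap sits immediately after word 4 ("argued").
Base order: Vera had argued who has laughed because that broker had slept.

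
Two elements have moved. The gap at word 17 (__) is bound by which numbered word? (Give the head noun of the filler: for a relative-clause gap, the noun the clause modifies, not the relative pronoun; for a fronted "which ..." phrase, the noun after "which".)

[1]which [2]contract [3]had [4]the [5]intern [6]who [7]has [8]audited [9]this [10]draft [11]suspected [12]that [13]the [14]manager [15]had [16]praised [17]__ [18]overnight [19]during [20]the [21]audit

The marked gap is the direct object of "praised".
Its filler is the fronted wh-phrase "which contract", at word 2.
(The other dependency links word 5 to a gap after word 6.)

2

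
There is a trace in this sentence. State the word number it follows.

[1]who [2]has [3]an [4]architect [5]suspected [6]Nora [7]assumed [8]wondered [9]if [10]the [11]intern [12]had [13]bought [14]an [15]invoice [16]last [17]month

7

The displaced element is "who" (word 1).
It is linked across 2 clause boundaries (Ø → Ø).
It functions as the subject of "wondered", so the gap sits immediately after word 7 ("assumed").
Base order: An architect has suspected Nora assumed that who wondered if the intern had bought an invoice last month.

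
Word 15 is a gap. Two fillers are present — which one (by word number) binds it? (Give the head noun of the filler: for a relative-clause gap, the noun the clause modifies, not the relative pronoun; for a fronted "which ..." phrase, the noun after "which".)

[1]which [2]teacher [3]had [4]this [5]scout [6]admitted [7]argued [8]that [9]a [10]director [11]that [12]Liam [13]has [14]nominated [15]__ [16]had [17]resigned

10

The marked gap is inside the relative clause, the direct object of "nominated".
Its filler is the head noun "director" (via "that"), at word 10.
(The other dependency links word 2 to a gap after word 6.)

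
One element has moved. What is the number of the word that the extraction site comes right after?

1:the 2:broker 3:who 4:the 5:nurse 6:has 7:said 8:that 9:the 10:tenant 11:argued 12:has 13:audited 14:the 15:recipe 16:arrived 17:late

The displaced element is "the broker" (word 2).
It is linked across 2 clause boundaries (that → Ø).
It functions as the subject of "audited", so the gap sits immediately after word 11 ("argued").
Base order: The nurse has said that the tenant argued that the broker has audited the recipe.

11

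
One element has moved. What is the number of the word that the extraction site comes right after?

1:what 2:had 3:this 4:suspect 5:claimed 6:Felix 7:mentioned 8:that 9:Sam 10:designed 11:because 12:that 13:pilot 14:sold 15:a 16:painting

10

The displaced element is "what" (word 1).
It is linked across 2 clause boundaries (Ø → that).
It functions as the direct object of "designed", so the gap sits immediately after word 10 ("designed").
Base order: This suspect had claimed Felix mentioned that Sam designed what because that pilot sold a painting.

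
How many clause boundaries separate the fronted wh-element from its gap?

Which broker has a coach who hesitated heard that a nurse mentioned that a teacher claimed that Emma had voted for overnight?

3

"which broker" is extracted from the PP object of "voted".
Boundaries crossed, outermost first: [that], [that], [that] — 3 in total.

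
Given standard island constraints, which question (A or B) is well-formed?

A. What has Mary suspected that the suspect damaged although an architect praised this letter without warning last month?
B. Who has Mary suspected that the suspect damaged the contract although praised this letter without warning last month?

A

In B, the wh-phrase is extracted from inside an adjunct island (introduced by "although"), which blocks movement.
In A, the extraction path crosses only that-complement boundaries, which are transparent.
So A is grammatical.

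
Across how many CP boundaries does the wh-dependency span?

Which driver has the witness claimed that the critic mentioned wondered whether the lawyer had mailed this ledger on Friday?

2

"which driver" is extracted from the subject of "wondered".
Boundaries crossed, outermost first: [that], [Ø] — 2 in total.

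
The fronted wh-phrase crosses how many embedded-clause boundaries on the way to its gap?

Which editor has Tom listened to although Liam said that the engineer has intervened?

0

"which editor" originates inside the matrix clause — no clause boundary is crossed.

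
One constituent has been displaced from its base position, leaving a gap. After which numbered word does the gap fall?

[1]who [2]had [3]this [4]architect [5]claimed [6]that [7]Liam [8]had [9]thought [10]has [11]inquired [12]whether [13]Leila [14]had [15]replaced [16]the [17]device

9

The displaced element is "who" (word 1).
It is linked across 2 clause boundaries (that → Ø).
It functions as the subject of "inquired", so the gap sits immediately after word 9 ("thought").
Base order: This architect had claimed that Liam had thought who has inquired whether Leila had replaced the device.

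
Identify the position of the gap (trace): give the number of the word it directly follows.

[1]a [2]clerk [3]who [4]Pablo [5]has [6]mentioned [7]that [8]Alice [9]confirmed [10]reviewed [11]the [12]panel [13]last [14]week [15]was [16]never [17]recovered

9

The displaced element is "a clerk" (word 2).
It is linked across 2 clause boundaries (that → Ø).
It functions as the subject of "reviewed", so the gap sits immediately after word 9 ("confirmed").
Base order: Pablo has mentioned that Alice confirmed that a clerk reviewed the panel last week.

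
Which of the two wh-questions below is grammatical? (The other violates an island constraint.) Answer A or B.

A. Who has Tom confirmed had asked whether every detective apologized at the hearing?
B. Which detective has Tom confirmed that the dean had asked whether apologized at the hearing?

A

In B, the wh-phrase is extracted from inside a wh-island (introduced by "whether"), which blocks movement.
In A, the extraction path crosses only that-complement boundaries, which are transparent.
So A is grammatical.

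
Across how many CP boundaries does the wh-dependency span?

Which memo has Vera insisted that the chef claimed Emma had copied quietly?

"which memo" is extracted from the object of "copied".
Boundaries crossed, outermost first: [that], [Ø] — 2 in total.

2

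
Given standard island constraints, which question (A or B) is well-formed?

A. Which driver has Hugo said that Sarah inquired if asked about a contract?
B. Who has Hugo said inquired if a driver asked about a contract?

B

In A, the wh-phrase is extracted from inside a wh-island (introduced by "if"), which blocks movement.
In B, the extraction path crosses only that-complement boundaries, which are transparent.
So B is grammatical.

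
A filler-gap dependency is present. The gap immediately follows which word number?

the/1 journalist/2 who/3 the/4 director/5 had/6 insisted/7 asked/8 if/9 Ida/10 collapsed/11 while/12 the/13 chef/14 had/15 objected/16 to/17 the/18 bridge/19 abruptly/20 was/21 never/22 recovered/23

7

The displaced element is "the journalist" (word 2).
It is linked across 1 clause boundary (Ø).
It functions as the subject of "asked", so the gap sits immediately after word 7 ("insisted").
Base order: The director had insisted the journalist asked if Ida collapsed while the chef had objected to the bridge abruptly.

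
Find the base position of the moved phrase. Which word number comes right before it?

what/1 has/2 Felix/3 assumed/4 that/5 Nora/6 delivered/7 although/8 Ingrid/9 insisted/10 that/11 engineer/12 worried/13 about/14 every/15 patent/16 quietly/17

7

The displaced element is "what" (word 1).
It is linked across 1 clause boundary (that).
It functions as the direct object of "delivered", so the gap sits immediately after word 7 ("delivered").
Base order: Felix has assumed that Nora delivered what although Ingrid insisted that engineer worried about every patent quietly.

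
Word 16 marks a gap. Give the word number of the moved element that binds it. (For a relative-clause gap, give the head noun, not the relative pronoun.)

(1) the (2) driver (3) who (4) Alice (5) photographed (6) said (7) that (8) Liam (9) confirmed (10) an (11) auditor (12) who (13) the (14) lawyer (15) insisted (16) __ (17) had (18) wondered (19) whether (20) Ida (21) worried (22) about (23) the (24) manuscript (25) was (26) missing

11

The gap at 16 is the subject of "wondered", inside a relative clause.
The relative pronoun is "who" (word 12); it is bound by the head noun immediately before it.
Its filler is the head noun "auditor", at word 11.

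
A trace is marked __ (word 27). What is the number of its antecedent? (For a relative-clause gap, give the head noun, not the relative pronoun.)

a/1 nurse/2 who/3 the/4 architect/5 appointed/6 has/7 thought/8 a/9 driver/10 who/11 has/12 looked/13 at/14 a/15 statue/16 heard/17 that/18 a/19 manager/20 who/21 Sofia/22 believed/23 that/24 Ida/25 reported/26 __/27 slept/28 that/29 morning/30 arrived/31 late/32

The gap at 27 is the subject of "slept", inside a relative clause.
The relative pronoun is "who" (word 21); it is bound by the head noun immediately before it.
Its filler is the head noun "manager", at word 20.

20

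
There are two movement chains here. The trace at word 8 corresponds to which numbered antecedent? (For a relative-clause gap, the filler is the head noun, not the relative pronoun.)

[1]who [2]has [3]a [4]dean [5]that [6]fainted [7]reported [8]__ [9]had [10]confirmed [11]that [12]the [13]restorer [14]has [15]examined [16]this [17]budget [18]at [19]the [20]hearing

The marked gap is the subject of "confirmed".
Its filler is the fronted wh-phrase "who", at word 1.
(The other dependency links word 4 to a gap after word 5.)

1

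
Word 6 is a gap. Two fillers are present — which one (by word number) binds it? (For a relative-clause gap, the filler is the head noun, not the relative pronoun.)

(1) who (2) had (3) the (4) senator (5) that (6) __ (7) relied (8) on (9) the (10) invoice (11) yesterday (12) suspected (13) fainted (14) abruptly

The marked gap is inside the relative clause, the subject of "relied".
Its filler is the head noun "senator" (via "that"), at word 4.
(The other dependency links word 1 to a gap after word 12.)

4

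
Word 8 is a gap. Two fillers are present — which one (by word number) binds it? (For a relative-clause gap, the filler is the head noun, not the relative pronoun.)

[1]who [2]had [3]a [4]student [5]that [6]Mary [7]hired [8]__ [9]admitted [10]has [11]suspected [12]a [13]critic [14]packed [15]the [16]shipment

The marked gap is inside the relative clause, the direct object of "hired".
Its filler is the head noun "student" (via "that"), at word 4.
(The other dependency links word 1 to a gap after word 9.)

4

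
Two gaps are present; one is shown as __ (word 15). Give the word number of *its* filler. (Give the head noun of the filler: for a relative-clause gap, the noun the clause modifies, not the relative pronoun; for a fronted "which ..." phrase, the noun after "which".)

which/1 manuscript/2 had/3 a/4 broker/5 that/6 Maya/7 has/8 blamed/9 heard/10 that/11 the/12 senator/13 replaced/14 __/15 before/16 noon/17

The marked gap is the direct object of "replaced".
Its filler is the fronted wh-phrase "which manuscript", at word 2.
(The other dependency links word 5 to a gap after word 9.)

2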